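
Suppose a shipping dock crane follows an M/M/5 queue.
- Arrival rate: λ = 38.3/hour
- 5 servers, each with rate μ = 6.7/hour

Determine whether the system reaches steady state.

Stability requires ρ = λ/(cμ) < 1
ρ = 38.3/(5 × 6.7) = 38.3/33.50 = 1.1433
Since 1.1433 ≥ 1, the system is UNSTABLE.
Need c > λ/μ = 38.3/6.7 = 5.72.
Minimum servers needed: c = 6.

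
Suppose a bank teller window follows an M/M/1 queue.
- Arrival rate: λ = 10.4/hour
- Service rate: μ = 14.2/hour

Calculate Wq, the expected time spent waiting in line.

First, compute utilization: ρ = λ/μ = 10.4/14.2 = 0.7324
For M/M/1: Wq = λ/(μ(μ-λ))
Wq = 10.4/(14.2 × (14.2-10.4))
Wq = 10.4/(14.2 × 3.80)
Wq = 0.1927 hours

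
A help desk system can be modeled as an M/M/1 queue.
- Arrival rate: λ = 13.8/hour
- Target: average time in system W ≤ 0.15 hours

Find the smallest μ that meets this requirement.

For M/M/1: W = 1/(μ-λ)
Need W ≤ 0.15, so 1/(μ-λ) ≤ 0.15
μ - λ ≥ 1/0.15 = 6.6667
μ ≥ 13.8 + 6.6667 = 20.4667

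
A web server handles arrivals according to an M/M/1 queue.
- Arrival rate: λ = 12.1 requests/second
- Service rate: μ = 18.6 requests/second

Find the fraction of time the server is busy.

Server utilization: ρ = λ/μ
ρ = 12.1/18.6 = 0.6505
The server is busy 65.05% of the time.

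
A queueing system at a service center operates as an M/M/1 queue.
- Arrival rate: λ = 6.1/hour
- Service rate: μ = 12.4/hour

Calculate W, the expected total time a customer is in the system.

First, compute utilization: ρ = λ/μ = 6.1/12.4 = 0.4919
For M/M/1: W = 1/(μ-λ)
W = 1/(12.4-6.1) = 1/6.30
W = 0.1587 hours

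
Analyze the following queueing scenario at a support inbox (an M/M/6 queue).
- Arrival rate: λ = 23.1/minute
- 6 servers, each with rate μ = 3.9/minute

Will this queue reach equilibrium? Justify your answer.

Stability requires ρ = λ/(cμ) < 1
ρ = 23.1/(6 × 3.9) = 23.1/23.40 = 0.9872
Since 0.9872 < 1, the system is STABLE.
The servers are busy 98.72% of the time.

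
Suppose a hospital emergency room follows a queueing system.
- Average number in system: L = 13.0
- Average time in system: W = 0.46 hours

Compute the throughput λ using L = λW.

Little's Law: L = λW, so λ = L/W
λ = 13.0/0.46 = 28.2609 patients/hour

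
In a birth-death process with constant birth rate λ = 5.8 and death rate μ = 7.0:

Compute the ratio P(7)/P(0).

For constant rates: P(n)/P(0) = (λ/μ)^n
P(7)/P(0) = (5.8/7.0)^7 = 0.82857^7 = 0.2681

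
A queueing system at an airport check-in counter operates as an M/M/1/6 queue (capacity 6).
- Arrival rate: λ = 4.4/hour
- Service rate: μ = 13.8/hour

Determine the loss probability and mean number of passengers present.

ρ = λ/μ = 4.4/13.8 = 0.31884
P₀ = (1-ρ)/(1-ρ^(K+1)) = (1-0.31884)/(1-0.31884^7) = 0.6812/0.9997 = 0.6814
P_K = P₀×ρ^K = 0.68139 × 0.31884^6 = 0.68139 × 0.0010506 = 0.0007159
Blocking probability P_6 = 0.0007159 (0.07159%)
L = ρ[1 - (K+1)ρ^K + Kρ^(K+1)] / [(1-ρ)(1-ρ^(K+1))]
L = 0.31884 × (1 - 7×0.001051 + 6×0.0003350) / ((1 - 0.31884) × (1 - 0.0003350)) = 0.4657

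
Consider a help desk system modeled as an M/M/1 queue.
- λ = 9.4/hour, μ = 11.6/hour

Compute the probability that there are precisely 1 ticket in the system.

ρ = λ/μ = 9.4/11.6 = 0.8103
P(n) = (1-ρ)ρⁿ
P(1) = (1-0.8103) × 0.8103^1
P(1) = 0.1897 × 0.8103
P(1) = 0.1537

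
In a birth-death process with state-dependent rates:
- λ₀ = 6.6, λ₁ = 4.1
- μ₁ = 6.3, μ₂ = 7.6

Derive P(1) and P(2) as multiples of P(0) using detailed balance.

Balance equations:
State 0: λ₀P₀ = μ₁P₁ → P₁ = (λ₀/μ₁)P₀ = (6.6/6.3)P₀ = 1.0476P₀
State 1: P₂ = (λ₀λ₁)/(μ₁μ₂)P₀ = (6.6×4.1)/(6.3×7.6)P₀ = 0.5652P₀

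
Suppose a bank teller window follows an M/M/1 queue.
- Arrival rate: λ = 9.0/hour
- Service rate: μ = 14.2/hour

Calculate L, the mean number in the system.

ρ = λ/μ = 9.0/14.2 = 0.6338
For M/M/1: L = λ/(μ-λ)
L = 9.0/(14.2-9.0) = 9.0/5.20
L = 1.7308 transactions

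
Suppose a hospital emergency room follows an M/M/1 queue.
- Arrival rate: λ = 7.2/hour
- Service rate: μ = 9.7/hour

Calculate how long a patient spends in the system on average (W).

First, compute utilization: ρ = λ/μ = 7.2/9.7 = 0.7423
For M/M/1: W = 1/(μ-λ)
W = 1/(9.7-7.2) = 1/2.50
W = 0.4000 hours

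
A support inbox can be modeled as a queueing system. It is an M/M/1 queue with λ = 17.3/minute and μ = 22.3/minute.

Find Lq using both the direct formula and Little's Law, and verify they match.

Method 1 (direct): Lq = λ²/(μ(μ-λ)) = 299.29/(22.3 × 5.00) = 2.6842

Method 2 (Little's Law):
W = 1/(μ-λ) = 1/5.00 = 0.20000
Wq = W - 1/μ = 0.20000 - 0.044843 = 0.155157
Lq = λWq = 17.3 × 0.155157 = 2.6842 ✔ (matches Method 1)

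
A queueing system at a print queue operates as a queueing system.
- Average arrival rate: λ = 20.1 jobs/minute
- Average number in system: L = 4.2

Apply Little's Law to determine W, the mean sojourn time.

Little's Law: L = λW, so W = L/λ
W = 4.2/20.1 = 0.2090 minutes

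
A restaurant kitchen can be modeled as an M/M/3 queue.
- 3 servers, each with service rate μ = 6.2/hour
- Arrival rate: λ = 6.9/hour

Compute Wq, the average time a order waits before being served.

Traffic intensity: ρ = λ/(cμ) = 6.9/(3×6.2) = 0.3710
Since ρ = 0.3710 < 1, system is stable.
Offered load a = λ/μ = cρ = 6.9/6.2 = 1.1129
P₀ = [ Σₙ₌₀^2 aⁿ/n! + a^3/(3!(1-ρ)) ]⁻¹
Σ = a^0/0! + a^1/1! + a^2/2! = 1.0000 + 1.1129 + 0.6193 = 2.7322
a^3/(3!(1-ρ)) = 1.3784/(6 × 0.6290) = 0.3652
P₀ = 1/(2.7322 + 0.3652) = 0.3229
Lq = P₀·a^3·ρ / (3!(1-ρ)²) = 0.32285 × 1.3784 × 0.37097 / (6 × 0.39568) = 0.06954
Wq = Lq/λ = 0.06954/6.9 = 0.01008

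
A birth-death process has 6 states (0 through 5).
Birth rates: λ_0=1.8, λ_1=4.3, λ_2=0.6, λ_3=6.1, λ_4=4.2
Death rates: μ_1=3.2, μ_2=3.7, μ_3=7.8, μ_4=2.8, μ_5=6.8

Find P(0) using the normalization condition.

Ratios P(n)/P(0) = (λ₀···λₙ₋₁)/(μ₁···μₙ):
P(1)/P(0) = (1.8)/(3.2) = 0.56250
P(2)/P(0) = (1.8×4.3)/(3.2×3.7) = 0.65372
P(3)/P(0) = (1.8×4.3×0.6)/(3.2×3.7×7.8) = 0.050286
P(4)/P(0) = (1.8×4.3×0.6×6.1)/(3.2×3.7×7.8×2.8) = 0.10955
P(5)/P(0) = (1.8×4.3×0.6×6.1×4.2)/(3.2×3.7×7.8×2.8×6.8) = 0.067664

Normalization: ∑ P(n) = 1
P(0) × (1.0000 + 0.56250 + 0.65372 + 0.050286 + 0.10955 + 0.067664) = 1
P(0) × 2.4437 = 1
P(0) = 1/2.4437 = 0.4092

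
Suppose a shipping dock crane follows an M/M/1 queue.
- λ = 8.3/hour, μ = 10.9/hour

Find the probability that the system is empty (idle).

ρ = λ/μ = 8.3/10.9 = 0.7615
P(0) = 1 - ρ = 1 - 0.7615 = 0.2385
The server is idle 23.85% of the time.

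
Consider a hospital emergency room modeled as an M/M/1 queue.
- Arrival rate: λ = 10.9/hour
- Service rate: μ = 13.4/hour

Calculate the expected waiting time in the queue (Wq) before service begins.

First, compute utilization: ρ = λ/μ = 10.9/13.4 = 0.8134
For M/M/1: Wq = λ/(μ(μ-λ))
Wq = 10.9/(13.4 × (13.4-10.9))
Wq = 10.9/(13.4 × 2.50)
Wq = 0.3254 hours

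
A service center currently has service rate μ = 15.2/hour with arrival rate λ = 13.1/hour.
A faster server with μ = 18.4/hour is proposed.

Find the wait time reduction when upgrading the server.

System 1: ρ₁ = 13.1/15.2 = 0.8618, W₁ = 1/(15.2-13.1) = 0.47619
System 2: ρ₂ = 13.1/18.4 = 0.7120, W₂ = 1/(18.4-13.1) = 0.18868
Improvement: (W₁-W₂)/W₁ = (0.47619-0.18868)/0.47619 = 60.38%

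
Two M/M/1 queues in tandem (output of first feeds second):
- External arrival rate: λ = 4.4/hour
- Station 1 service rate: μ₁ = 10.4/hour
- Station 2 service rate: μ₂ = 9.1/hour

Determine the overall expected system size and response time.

By Jackson's theorem, each station behaves as independent M/M/1.
Station 1: ρ₁ = 4.4/10.4 = 0.4231, L₁ = ρ₁/(1-ρ₁) = λ/(μ₁-λ) = 4.4/6.00 = 0.7333
Station 2: ρ₂ = 4.4/9.1 = 0.4835, L₂ = ρ₂/(1-ρ₂) = λ/(μ₂-λ) = 4.4/4.70 = 0.9362
Total: L = L₁ + L₂ = 0.7333 + 0.9362 = 1.6695
W = L/λ = 1.6695/4.4 = 0.3794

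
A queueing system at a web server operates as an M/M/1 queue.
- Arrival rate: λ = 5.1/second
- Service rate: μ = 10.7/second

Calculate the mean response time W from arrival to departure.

First, compute utilization: ρ = λ/μ = 5.1/10.7 = 0.4766
For M/M/1: W = 1/(μ-λ)
W = 1/(10.7-5.1) = 1/5.60
W = 0.1786 seconds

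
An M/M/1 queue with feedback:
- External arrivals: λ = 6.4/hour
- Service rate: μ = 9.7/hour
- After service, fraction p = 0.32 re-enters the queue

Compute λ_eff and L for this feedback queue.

Effective arrival rate: λ_eff = λ/(1-p) = 6.4/(1-0.32) = 6.4/0.68 = 9.4117647
ρ = λ_eff/μ = 9.4117647/9.7 = 0.97028502
L = ρ/(1-ρ) = 0.97028502/(1-0.97028502) = 32.6531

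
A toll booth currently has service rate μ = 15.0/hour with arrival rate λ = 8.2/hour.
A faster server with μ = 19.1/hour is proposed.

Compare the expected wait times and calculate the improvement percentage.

System 1: ρ₁ = 8.2/15.0 = 0.5467, W₁ = 1/(15.0-8.2) = 0.147059
System 2: ρ₂ = 8.2/19.1 = 0.4293, W₂ = 1/(19.1-8.2) = 0.0917431
Improvement: (W₁-W₂)/W₁ = (0.147059-0.0917431)/0.147059 = 37.61%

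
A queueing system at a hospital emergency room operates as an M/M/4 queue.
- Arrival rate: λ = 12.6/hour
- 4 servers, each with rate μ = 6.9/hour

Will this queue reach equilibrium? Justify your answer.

Stability requires ρ = λ/(cμ) < 1
ρ = 12.6/(4 × 6.9) = 12.6/27.60 = 0.4565
Since 0.4565 < 1, the system is STABLE.
The servers are busy 45.65% of the time.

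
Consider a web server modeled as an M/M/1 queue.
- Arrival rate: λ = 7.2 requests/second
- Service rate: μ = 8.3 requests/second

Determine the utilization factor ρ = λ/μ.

Server utilization: ρ = λ/μ
ρ = 7.2/8.3 = 0.8675
The server is busy 86.75% of the time.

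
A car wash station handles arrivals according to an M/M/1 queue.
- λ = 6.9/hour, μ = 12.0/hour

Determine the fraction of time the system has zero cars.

ρ = λ/μ = 6.9/12.0 = 0.5750
P(0) = 1 - ρ = 1 - 0.5750 = 0.4250
The server is idle 42.50% of the time.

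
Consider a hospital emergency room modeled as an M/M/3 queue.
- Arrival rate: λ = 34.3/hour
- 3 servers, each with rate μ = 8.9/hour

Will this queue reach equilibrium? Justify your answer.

Stability requires ρ = λ/(cμ) < 1
ρ = 34.3/(3 × 8.9) = 34.3/26.70 = 1.2846
Since 1.2846 ≥ 1, the system is UNSTABLE.
Need c > λ/μ = 34.3/8.9 = 3.85.
Minimum servers needed: c = 4.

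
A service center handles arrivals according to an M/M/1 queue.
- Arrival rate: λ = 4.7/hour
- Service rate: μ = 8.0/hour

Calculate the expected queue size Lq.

ρ = λ/μ = 4.7/8.0 = 0.5875
For M/M/1: Lq = λ²/(μ(μ-λ))
Lq = 22.09/(8.0 × 3.30)
Lq = 0.8367 customers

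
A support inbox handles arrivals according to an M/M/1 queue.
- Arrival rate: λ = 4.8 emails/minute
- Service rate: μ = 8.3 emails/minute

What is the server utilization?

Server utilization: ρ = λ/μ
ρ = 4.8/8.3 = 0.5783
The server is busy 57.83% of the time.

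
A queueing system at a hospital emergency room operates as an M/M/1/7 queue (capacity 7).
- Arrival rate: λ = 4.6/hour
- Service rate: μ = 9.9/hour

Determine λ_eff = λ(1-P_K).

ρ = λ/μ = 4.6/9.9 = 0.46465
P₀ = (1-ρ)/(1-ρ^(K+1)) = (1-0.46465)/(1-0.46465^8) = 0.5353/0.9978 = 0.5365
P_K = P₀×ρ^K = 0.5365 × 0.46465^7 = 0.5365 × 0.004676 = 0.002509
λ_eff = λ(1-P_K) = 4.6 × (1 - 0.002509) = 4.6 × 0.9975 = 4.5885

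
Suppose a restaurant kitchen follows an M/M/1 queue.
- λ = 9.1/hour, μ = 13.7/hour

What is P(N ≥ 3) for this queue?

ρ = λ/μ = 9.1/13.7 = 0.66423
P(N ≥ n) = ρⁿ
P(N ≥ 3) = 0.66423^3
P(N ≥ 3) = 0.2931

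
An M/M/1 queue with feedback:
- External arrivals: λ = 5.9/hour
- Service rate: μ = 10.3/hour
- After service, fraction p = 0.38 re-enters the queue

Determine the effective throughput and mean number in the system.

Effective arrival rate: λ_eff = λ/(1-p) = 5.9/(1-0.38) = 5.9/0.62 = 9.51613
ρ = λ_eff/μ = 9.51613/10.3 = 0.923896
L = ρ/(1-ρ) = 0.923896/(1-0.923896) = 12.1399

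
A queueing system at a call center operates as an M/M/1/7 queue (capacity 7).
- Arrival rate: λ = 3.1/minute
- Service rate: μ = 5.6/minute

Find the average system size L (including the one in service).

ρ = λ/μ = 3.1/5.6 = 0.55357
P₀ = (1-ρ)/(1-ρ^(K+1)) = (1-0.55357)/(1-0.55357^8) = 0.4464/0.9912 = 0.4504
P_K = P₀×ρ^K = 0.4504 × 0.55357^7 = 0.4504 × 0.01593 = 0.007175
L = ρ[1 - (K+1)ρ^K + Kρ^(K+1)] / [(1-ρ)(1-ρ^(K+1))]
L = 0.55357 × (1 - 8×0.01593 + 7×0.008818) / ((1 - 0.55357) × (1 - 0.008818)) = 1.1688 calls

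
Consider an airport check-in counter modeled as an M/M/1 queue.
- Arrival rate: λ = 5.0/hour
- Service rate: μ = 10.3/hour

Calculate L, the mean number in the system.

ρ = λ/μ = 5.0/10.3 = 0.4854
For M/M/1: L = λ/(μ-λ)
L = 5.0/(10.3-5.0) = 5.0/5.30
L = 0.9434 passengers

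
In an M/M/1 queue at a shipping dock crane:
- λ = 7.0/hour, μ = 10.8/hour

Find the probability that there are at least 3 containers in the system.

ρ = λ/μ = 7.0/10.8 = 0.64815
P(N ≥ n) = ρⁿ
P(N ≥ 3) = 0.64815^3
P(N ≥ 3) = 0.2723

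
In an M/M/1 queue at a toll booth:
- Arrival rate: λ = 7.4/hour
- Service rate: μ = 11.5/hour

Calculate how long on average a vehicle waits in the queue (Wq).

First, compute utilization: ρ = λ/μ = 7.4/11.5 = 0.6435
For M/M/1: Wq = λ/(μ(μ-λ))
Wq = 7.4/(11.5 × (11.5-7.4))
Wq = 7.4/(11.5 × 4.10)
Wq = 0.1569 hours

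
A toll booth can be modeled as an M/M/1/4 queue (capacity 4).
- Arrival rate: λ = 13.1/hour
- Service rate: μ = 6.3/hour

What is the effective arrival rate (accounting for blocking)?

ρ = λ/μ = 13.1/6.3 = 2.079365
P₀ = (1-ρ)/(1-ρ^(K+1)) = (1-2.079365)/(1-2.079365^5) = -1.0794/-37.8735 = 0.02850
P_K = P₀×ρ^K = 0.02850 × 2.079365^4 = 0.02850 × 18.6949 = 0.5328
λ_eff = λ(1-P_K) = 13.1 × (1 - 0.53279) = 13.1 × 0.46721 = 6.1205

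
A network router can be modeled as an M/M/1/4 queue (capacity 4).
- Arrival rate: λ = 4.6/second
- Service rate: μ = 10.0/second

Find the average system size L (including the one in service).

ρ = λ/μ = 4.6/10.0 = 0.4600
P₀ = (1-ρ)/(1-ρ^(K+1)) = (1-0.4600)/(1-0.4600^5) = 0.5400/0.9794 = 0.5514
P_K = P₀×ρ^K = 0.5514 × 0.4600^4 = 0.5514 × 0.04477 = 0.02469
L = ρ[1 - (K+1)ρ^K + Kρ^(K+1)] / [(1-ρ)(1-ρ^(K+1))]
L = 0.4600 × (1 - 5×0.04477 + 4×0.02060) / ((1 - 0.4600) × (1 - 0.02060)) = 0.7467 packets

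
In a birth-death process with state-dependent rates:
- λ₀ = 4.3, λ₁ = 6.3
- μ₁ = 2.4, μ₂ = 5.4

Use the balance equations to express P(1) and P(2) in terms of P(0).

Balance equations:
State 0: λ₀P₀ = μ₁P₁ → P₁ = (λ₀/μ₁)P₀ = (4.3/2.4)P₀ = 1.7917P₀
State 1: P₂ = (λ₀λ₁)/(μ₁μ₂)P₀ = (4.3×6.3)/(2.4×5.4)P₀ = 2.0903P₀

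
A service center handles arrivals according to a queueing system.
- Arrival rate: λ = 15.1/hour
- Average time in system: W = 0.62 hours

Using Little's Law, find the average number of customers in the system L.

Little's Law: L = λW
L = 15.1 × 0.62 = 9.3620 customers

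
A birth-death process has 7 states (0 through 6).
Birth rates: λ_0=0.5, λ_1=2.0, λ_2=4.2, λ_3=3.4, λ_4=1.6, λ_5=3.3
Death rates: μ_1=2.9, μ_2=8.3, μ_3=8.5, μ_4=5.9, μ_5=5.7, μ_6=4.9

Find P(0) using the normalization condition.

Ratios P(n)/P(0) = (λ₀···λₙ₋₁)/(μ₁···μₙ):
P(1)/P(0) = (0.5)/(2.9) = 0.1724
P(2)/P(0) = (0.5×2.0)/(2.9×8.3) = 0.04155
P(3)/P(0) = (0.5×2.0×4.2)/(2.9×8.3×8.5) = 0.02053
P(4)/P(0) = (0.5×2.0×4.2×3.4)/(2.9×8.3×8.5×5.9) = 0.01183
P(5)/P(0) = (0.5×2.0×4.2×3.4×1.6)/(2.9×8.3×8.5×5.9×5.7) = 0.003321
P(6)/P(0) = (0.5×2.0×4.2×3.4×1.6×3.3)/(2.9×8.3×8.5×5.9×5.7×4.9) = 0.002236

Normalization: ∑ P(n) = 1
P(0) × (1.0000 + 0.1724 + 0.04155 + 0.02053 + 0.01183 + 0.003321 + 0.002236) = 1
P(0) × 1.2519 = 1
P(0) = 1/1.2519 = 0.7988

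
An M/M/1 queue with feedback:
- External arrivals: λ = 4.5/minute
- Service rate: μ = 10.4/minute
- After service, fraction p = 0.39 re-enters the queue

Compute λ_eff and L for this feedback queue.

Effective arrival rate: λ_eff = λ/(1-p) = 4.5/(1-0.39) = 4.5/0.61 = 7.3770
ρ = λ_eff/μ = 7.3770/10.4 = 0.70933
L = ρ/(1-ρ) = 0.70933/(1-0.70933) = 2.4403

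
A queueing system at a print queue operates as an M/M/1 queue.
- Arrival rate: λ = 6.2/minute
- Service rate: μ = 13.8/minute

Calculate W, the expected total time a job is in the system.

First, compute utilization: ρ = λ/μ = 6.2/13.8 = 0.4493
For M/M/1: W = 1/(μ-λ)
W = 1/(13.8-6.2) = 1/7.60
W = 0.1316 minutes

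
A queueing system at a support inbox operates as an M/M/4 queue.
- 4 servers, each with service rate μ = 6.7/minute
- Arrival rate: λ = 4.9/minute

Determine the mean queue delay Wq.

Traffic intensity: ρ = λ/(cμ) = 4.9/(4×6.7) = 0.1828
Since ρ = 0.1828 < 1, system is stable.
Offered load a = λ/μ = cρ = 4.9/6.7 = 0.7313
P₀ = [ Σₙ₌₀^3 aⁿ/n! + a^4/(4!(1-ρ)) ]⁻¹
Σ = a^0/0! + a^1/1! + a^2/2! + a^3/3! = 1.0000 + 0.73134 + 0.26743 + 0.065195 = 2.0640
a^4/(4!(1-ρ)) = 0.2861/(24 × 0.8172) = 0.01459
P₀ = 1/(2.0640 + 0.01459) = 0.4811
Lq = P₀·a^4·ρ / (4!(1-ρ)²) = 0.4811 × 0.2861 × 0.1828 / (24 × 0.6678) = 0.001570
Wq = Lq/λ = 0.001570/4.9 = 0.0003204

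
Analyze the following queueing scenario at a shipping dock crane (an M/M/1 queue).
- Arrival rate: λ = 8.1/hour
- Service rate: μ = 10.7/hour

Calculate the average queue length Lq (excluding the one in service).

ρ = λ/μ = 8.1/10.7 = 0.7570
For M/M/1: Lq = λ²/(μ(μ-λ))
Lq = 65.61/(10.7 × 2.60)
Lq = 2.3584 containers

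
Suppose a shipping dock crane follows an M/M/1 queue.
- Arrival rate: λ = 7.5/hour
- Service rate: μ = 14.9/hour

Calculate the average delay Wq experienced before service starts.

First, compute utilization: ρ = λ/μ = 7.5/14.9 = 0.5034
For M/M/1: Wq = λ/(μ(μ-λ))
Wq = 7.5/(14.9 × (14.9-7.5))
Wq = 7.5/(14.9 × 7.40)
Wq = 0.06802 hours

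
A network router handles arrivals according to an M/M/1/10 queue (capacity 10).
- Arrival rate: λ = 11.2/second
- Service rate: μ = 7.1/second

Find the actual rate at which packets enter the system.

ρ = λ/μ = 11.2/7.1 = 1.577465
P₀ = (1-ρ)/(1-ρ^(K+1)) = (1-1.577465)/(1-1.577465^11) = -0.57746/-149.5071 = 0.003862
P_K = P₀×ρ^K = 0.003862 × 1.577465^10 = 0.003862 × 95.4108 = 0.3685
λ_eff = λ(1-P_K) = 11.2 × (1 - 0.36852) = 11.2 × 0.63148 = 7.0726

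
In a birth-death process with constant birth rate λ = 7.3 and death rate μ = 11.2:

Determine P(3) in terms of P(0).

For constant rates: P(n)/P(0) = (λ/μ)^n
P(3)/P(0) = (7.3/11.2)^3 = 0.6518^3 = 0.2769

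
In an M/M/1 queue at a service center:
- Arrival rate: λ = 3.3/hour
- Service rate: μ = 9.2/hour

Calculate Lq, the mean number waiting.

ρ = λ/μ = 3.3/9.2 = 0.3587
For M/M/1: Lq = λ²/(μ(μ-λ))
Lq = 10.89/(9.2 × 5.90)
Lq = 0.2006 customers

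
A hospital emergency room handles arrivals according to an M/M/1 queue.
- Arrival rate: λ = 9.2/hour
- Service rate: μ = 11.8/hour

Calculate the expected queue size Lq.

ρ = λ/μ = 9.2/11.8 = 0.7797
For M/M/1: Lq = λ²/(μ(μ-λ))
Lq = 84.64/(11.8 × 2.60)
Lq = 2.7588 patients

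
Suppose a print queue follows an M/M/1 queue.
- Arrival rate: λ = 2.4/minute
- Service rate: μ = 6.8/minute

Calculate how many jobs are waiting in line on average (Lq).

ρ = λ/μ = 2.4/6.8 = 0.3529
For M/M/1: Lq = λ²/(μ(μ-λ))
Lq = 5.76/(6.8 × 4.40)
Lq = 0.1925 jobs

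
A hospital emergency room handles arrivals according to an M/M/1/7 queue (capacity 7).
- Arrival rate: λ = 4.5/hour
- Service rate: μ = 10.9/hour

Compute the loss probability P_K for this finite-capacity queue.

ρ = λ/μ = 4.5/10.9 = 0.41284
P₀ = (1-ρ)/(1-ρ^(K+1)) = (1-0.41284)/(1-0.41284^8) = 0.5872/0.9992 = 0.5877
P_K = P₀×ρ^K = 0.5877 × 0.41284^7 = 0.5877 × 0.002044 = 0.001201
Blocking probability = 0.12%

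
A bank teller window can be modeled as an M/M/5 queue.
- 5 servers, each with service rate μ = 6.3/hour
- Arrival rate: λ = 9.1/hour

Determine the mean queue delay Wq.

Traffic intensity: ρ = λ/(cμ) = 9.1/(5×6.3) = 0.2889
Since ρ = 0.2889 < 1, system is stable.
Offered load a = λ/μ = cρ = 9.1/6.3 = 1.4444
P₀ = [ Σₙ₌₀^4 aⁿ/n! + a^5/(5!(1-ρ)) ]⁻¹
Σ = a^0/0! + a^1/1! + a^2/2! + a^3/3! + a^4/4! = 1.0000 + 1.4444 + 1.0432 + 0.5023 + 0.1814 = 4.1713
a^5/(5!(1-ρ)) = 6.2879/(120 × 0.7111) = 0.07369
P₀ = 1/(4.1713 + 0.07369) = 0.2356
Lq = P₀·a^5·ρ / (5!(1-ρ)²) = 0.23557 × 6.2879 × 0.28889 / (120 × 0.50568) = 0.007052
Wq = Lq/λ = 0.007052/9.1 = 0.0007749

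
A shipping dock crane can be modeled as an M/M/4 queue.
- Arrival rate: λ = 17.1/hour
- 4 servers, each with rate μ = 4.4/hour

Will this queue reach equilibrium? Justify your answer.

Stability requires ρ = λ/(cμ) < 1
ρ = 17.1/(4 × 4.4) = 17.1/17.60 = 0.9716
Since 0.9716 < 1, the system is STABLE.
The servers are busy 97.16% of the time.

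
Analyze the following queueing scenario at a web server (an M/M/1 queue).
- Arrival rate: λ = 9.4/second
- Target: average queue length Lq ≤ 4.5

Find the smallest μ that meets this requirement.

For M/M/1: Lq = λ²/(μ(μ-λ))
Need Lq ≤ 4.5, i.e. μ(μ-λ) ≥ λ²/4.5
μ² - 9.4μ - 88.36/4.5 ≥ 0  →  μ² - 9.4μ - 19.63556 ≥ 0
Quadratic formula (positive root): μ = [λ + √(λ² + 4×19.63556)]/2
Discriminant: 88.36 + 4×19.63556 = 166.9022, √166.9022 = 12.9191
μ ≥ (9.4 + 12.9191)/2 = 11.1595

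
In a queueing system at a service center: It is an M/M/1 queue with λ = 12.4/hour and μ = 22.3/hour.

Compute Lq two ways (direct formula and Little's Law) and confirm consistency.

Method 1 (direct): Lq = λ²/(μ(μ-λ)) = 153.76/(22.3 × 9.90) = 0.6965

Method 2 (Little's Law):
W = 1/(μ-λ) = 1/9.90 = 0.10101
Wq = W - 1/μ = 0.10101 - 0.044843 = 0.05617
Lq = λWq = 12.4 × 0.05617 = 0.6965 ✔ (matches Method 1)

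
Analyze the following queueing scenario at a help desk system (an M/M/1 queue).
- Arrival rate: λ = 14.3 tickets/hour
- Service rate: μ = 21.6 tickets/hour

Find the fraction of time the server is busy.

Server utilization: ρ = λ/μ
ρ = 14.3/21.6 = 0.6620
The server is busy 66.20% of the time.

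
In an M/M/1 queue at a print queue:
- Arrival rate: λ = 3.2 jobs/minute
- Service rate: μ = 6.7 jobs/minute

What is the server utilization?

Server utilization: ρ = λ/μ
ρ = 3.2/6.7 = 0.4776
The server is busy 47.76% of the time.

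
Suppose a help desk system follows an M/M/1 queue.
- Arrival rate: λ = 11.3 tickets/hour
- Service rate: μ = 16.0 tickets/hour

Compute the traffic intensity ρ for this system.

Server utilization: ρ = λ/μ
ρ = 11.3/16.0 = 0.7063
The server is busy 70.62% of the time.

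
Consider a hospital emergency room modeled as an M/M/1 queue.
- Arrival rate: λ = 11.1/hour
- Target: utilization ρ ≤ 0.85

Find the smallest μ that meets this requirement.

ρ = λ/μ, so μ = λ/ρ
μ ≥ 11.1/0.85 = 13.0588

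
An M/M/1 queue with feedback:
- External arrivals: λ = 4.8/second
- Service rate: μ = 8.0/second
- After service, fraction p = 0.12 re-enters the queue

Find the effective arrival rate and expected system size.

Effective arrival rate: λ_eff = λ/(1-p) = 4.8/(1-0.12) = 4.8/0.88 = 5.45455
ρ = λ_eff/μ = 5.45455/8.0 = 0.68182
L = ρ/(1-ρ) = 0.68182/(1-0.68182) = 2.1429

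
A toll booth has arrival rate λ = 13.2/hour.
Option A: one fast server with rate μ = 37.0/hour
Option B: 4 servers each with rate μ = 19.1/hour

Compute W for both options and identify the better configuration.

Option A: single server μ = 37.0 (M/M/1)
  ρ_A = 13.2/37.0 = 0.3568
  W_A = 1/(μ-λ) = 1/(37.0-13.2) = 1/23.80 = 0.04202

Option B: 4 servers μ = 19.1 (M/M/4)
  ρ_B = λ/(cμ) = 13.2/(4×19.1) = 0.1728
  Offered load a = λ/μ = cρ = 13.2/19.1 = 0.6911
  P₀ = [ Σₙ₌₀^3 aⁿ/n! + a^4/(4!(1-ρ)) ]⁻¹
  Σ = a^0/0! + a^1/1! + a^2/2! + a^3/3! = 1.0000 + 0.6911 + 0.2388 + 0.05501 = 1.9849
  a^4/(4!(1-ρ)) = 0.2281/(24 × 0.8272) = 0.01149
  P₀ = 1/(1.9849 + 0.01149) = 0.5009
  Lq = P₀·a^4·ρ / (4!(1-ρ)²) = 0.5009 × 0.2281 × 0.1728 / (24 × 0.6843) = 0.001202
  Wq_B = Lq/λ = 0.0012021/13.2 = 0.00009107
  W_B = Wq_B + 1/μ = 0.00009107 + 0.05236 = 0.05245

Since W_A = 0.04202 < W_B = 0.05245, Option A (single fast server) has the shorter time in system.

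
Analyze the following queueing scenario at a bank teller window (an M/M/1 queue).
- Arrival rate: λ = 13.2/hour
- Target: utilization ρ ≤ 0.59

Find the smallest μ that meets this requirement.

ρ = λ/μ, so μ = λ/ρ
μ ≥ 13.2/0.59 = 22.3729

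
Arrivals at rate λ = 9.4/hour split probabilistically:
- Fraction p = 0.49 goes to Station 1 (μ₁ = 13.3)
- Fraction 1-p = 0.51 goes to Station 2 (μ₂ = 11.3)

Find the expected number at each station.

Effective rates: λ₁ = 9.4×0.49 = 4.606, λ₂ = 9.4×0.51 = 4.794
Station 1: ρ₁ = 4.606/13.3 = 0.3463, L₁ = ρ₁/(1-ρ₁) = 0.3463/(1-0.3463) = 0.5298
Station 2: ρ₂ = 4.794/11.3 = 0.42425, L₂ = ρ₂/(1-ρ₂) = 0.42425/(1-0.42425) = 0.7369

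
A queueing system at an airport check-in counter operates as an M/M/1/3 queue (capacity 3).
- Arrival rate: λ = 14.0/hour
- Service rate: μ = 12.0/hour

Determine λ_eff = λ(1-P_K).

ρ = λ/μ = 14.0/12.0 = 1.1667
P₀ = (1-ρ)/(1-ρ^(K+1)) = (1-1.1667)/(1-1.1667^4) = -0.1667/-0.8528 = 0.1955
P_K = P₀×ρ^K = 0.19547 × 1.1667^3 = 0.19547 × 1.5881 = 0.3104
λ_eff = λ(1-P_K) = 14.0 × (1 - 0.31041) = 14.0 × 0.68959 = 9.6543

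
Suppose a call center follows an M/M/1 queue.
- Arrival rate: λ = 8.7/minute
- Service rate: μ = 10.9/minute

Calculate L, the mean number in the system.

ρ = λ/μ = 8.7/10.9 = 0.7982
For M/M/1: L = λ/(μ-λ)
L = 8.7/(10.9-8.7) = 8.7/2.20
L = 3.9545 calls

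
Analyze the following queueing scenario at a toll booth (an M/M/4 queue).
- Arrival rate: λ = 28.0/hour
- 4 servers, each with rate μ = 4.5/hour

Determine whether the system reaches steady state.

Stability requires ρ = λ/(cμ) < 1
ρ = 28.0/(4 × 4.5) = 28.0/18.00 = 1.5556
Since 1.5556 ≥ 1, the system is UNSTABLE.
Need c > λ/μ = 28.0/4.5 = 6.22.
Minimum servers needed: c = 7.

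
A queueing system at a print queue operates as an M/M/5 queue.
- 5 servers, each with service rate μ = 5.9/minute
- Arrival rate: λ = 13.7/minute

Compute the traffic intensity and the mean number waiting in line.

Traffic intensity: ρ = λ/(cμ) = 13.7/(5×5.9) = 0.4644
Since ρ = 0.4644 < 1, system is stable.
Offered load a = λ/μ = cρ = 13.7/5.9 = 2.3220
P₀ = [ Σₙ₌₀^4 aⁿ/n! + a^5/(5!(1-ρ)) ]⁻¹
Σ = a^0/0! + a^1/1! + a^2/2! + a^3/3! + a^4/4! = 1.000000 + 2.322034 + 2.695921 + 2.086673 + 1.211331 = 9.3160
a^5/(5!(1-ρ)) = 67.5061/(120 × 0.5356) = 1.0503
P₀ = 1/(9.3160 + 1.0503) = 0.09647
Lq = P₀·a^5·ρ / (5!(1-ρ)²) = 0.096467 × 67.5061 × 0.46441 / (120 × 0.28686) = 0.08786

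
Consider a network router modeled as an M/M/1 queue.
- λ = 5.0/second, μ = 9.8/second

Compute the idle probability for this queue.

ρ = λ/μ = 5.0/9.8 = 0.5102
P(0) = 1 - ρ = 1 - 0.5102 = 0.4898
The server is idle 48.98% of the time.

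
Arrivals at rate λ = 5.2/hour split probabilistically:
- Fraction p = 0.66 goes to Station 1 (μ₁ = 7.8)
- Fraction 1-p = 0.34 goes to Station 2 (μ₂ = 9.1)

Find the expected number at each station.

Effective rates: λ₁ = 5.2×0.66 = 3.432, λ₂ = 5.2×0.34 = 1.768
Station 1: ρ₁ = 3.432/7.8 = 0.4400, L₁ = ρ₁/(1-ρ₁) = 0.4400/(1-0.4400) = 0.7857
Station 2: ρ₂ = 1.768/9.1 = 0.19429, L₂ = ρ₂/(1-ρ₂) = 0.19429/(1-0.19429) = 0.2411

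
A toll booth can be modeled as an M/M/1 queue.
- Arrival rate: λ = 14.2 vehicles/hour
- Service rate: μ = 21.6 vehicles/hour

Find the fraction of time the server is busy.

Server utilization: ρ = λ/μ
ρ = 14.2/21.6 = 0.6574
The server is busy 65.74% of the time.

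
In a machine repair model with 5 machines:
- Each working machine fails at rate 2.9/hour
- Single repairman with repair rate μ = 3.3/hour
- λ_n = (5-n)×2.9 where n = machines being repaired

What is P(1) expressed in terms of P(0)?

P(1)/P(0) = ∏_{i=0}^{1-1} λ_i/μ_{i+1}
= (5-0)×2.9/3.3
= 4.3939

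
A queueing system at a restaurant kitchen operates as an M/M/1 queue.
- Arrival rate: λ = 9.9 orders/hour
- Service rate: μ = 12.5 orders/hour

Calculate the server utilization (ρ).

Server utilization: ρ = λ/μ
ρ = 9.9/12.5 = 0.7920
The server is busy 79.20% of the time.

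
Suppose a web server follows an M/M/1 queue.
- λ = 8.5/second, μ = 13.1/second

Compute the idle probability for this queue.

ρ = λ/μ = 8.5/13.1 = 0.6489
P(0) = 1 - ρ = 1 - 0.6489 = 0.3511
The server is idle 35.11% of the time.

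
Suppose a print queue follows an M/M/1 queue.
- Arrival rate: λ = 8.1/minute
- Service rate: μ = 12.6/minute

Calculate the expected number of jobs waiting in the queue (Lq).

ρ = λ/μ = 8.1/12.6 = 0.6429
For M/M/1: Lq = λ²/(μ(μ-λ))
Lq = 65.61/(12.6 × 4.50)
Lq = 1.1571 jobs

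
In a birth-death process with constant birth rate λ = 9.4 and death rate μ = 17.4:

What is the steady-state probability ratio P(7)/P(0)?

For constant rates: P(n)/P(0) = (λ/μ)^n
P(7)/P(0) = (9.4/17.4)^7 = 0.54023^7 = 0.01343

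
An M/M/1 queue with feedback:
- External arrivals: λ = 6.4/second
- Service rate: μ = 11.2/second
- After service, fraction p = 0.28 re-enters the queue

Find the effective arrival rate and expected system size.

Effective arrival rate: λ_eff = λ/(1-p) = 6.4/(1-0.28) = 6.4/0.72 = 8.88889
ρ = λ_eff/μ = 8.88889/11.2 = 0.793651
L = ρ/(1-ρ) = 0.793651/(1-0.793651) = 3.8462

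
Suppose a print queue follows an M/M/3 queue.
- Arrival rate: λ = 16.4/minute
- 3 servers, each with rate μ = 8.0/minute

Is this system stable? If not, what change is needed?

Stability requires ρ = λ/(cμ) < 1
ρ = 16.4/(3 × 8.0) = 16.4/24.00 = 0.6833
Since 0.6833 < 1, the system is STABLE.
The servers are busy 68.33% of the time.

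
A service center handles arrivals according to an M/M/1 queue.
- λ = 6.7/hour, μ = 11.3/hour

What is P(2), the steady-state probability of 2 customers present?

ρ = λ/μ = 6.7/11.3 = 0.5929
P(n) = (1-ρ)ρⁿ
P(2) = (1-0.5929) × 0.5929^2
P(2) = 0.4071 × 0.3515
P(2) = 0.1431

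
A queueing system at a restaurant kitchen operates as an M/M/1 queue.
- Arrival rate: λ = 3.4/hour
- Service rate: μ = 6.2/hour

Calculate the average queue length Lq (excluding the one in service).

ρ = λ/μ = 3.4/6.2 = 0.5484
For M/M/1: Lq = λ²/(μ(μ-λ))
Lq = 11.56/(6.2 × 2.80)
Lq = 0.6659 orders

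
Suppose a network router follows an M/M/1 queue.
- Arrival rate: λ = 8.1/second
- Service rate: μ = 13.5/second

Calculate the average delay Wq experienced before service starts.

First, compute utilization: ρ = λ/μ = 8.1/13.5 = 0.6000
For M/M/1: Wq = λ/(μ(μ-λ))
Wq = 8.1/(13.5 × (13.5-8.1))
Wq = 8.1/(13.5 × 5.40)
Wq = 0.1111 seconds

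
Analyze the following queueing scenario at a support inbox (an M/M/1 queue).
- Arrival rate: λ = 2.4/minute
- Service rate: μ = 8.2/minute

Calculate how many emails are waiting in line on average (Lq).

ρ = λ/μ = 2.4/8.2 = 0.2927
For M/M/1: Lq = λ²/(μ(μ-λ))
Lq = 5.76/(8.2 × 5.80)
Lq = 0.1211 emails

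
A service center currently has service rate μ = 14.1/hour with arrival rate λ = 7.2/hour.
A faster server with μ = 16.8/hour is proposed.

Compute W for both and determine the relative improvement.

System 1: ρ₁ = 7.2/14.1 = 0.5106, W₁ = 1/(14.1-7.2) = 0.144928
System 2: ρ₂ = 7.2/16.8 = 0.4286, W₂ = 1/(16.8-7.2) = 0.104167
Improvement: (W₁-W₂)/W₁ = (0.144928-0.104167)/0.144928 = 28.13%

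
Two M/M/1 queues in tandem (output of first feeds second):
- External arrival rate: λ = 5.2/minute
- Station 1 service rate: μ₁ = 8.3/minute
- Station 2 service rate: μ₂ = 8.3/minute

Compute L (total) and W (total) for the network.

By Jackson's theorem, each station behaves as independent M/M/1.
Station 1: ρ₁ = 5.2/8.3 = 0.6265, L₁ = ρ₁/(1-ρ₁) = λ/(μ₁-λ) = 5.2/3.10 = 1.6774
Station 2: ρ₂ = 5.2/8.3 = 0.6265, L₂ = ρ₂/(1-ρ₂) = λ/(μ₂-λ) = 5.2/3.10 = 1.6774
Total: L = L₁ + L₂ = 1.6774 + 1.6774 = 3.3548
W = L/λ = 3.3548/5.2 = 0.6452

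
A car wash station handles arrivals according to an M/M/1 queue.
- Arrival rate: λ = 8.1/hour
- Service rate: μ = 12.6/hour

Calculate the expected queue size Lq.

ρ = λ/μ = 8.1/12.6 = 0.6429
For M/M/1: Lq = λ²/(μ(μ-λ))
Lq = 65.61/(12.6 × 4.50)
Lq = 1.1571 cars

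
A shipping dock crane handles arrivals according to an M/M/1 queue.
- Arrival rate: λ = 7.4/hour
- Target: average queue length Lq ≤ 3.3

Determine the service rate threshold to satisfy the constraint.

For M/M/1: Lq = λ²/(μ(μ-λ))
Need Lq ≤ 3.3, i.e. μ(μ-λ) ≥ λ²/3.3
μ² - 7.4μ - 54.76/3.3 ≥ 0  →  μ² - 7.4μ - 16.59394 ≥ 0
Quadratic formula (positive root): μ = [λ + √(λ² + 4×16.59394)]/2
Discriminant: 54.76 + 4×16.59394 = 121.1358, √121.1358 = 11.0062
μ ≥ (7.4 + 11.0062)/2 = 9.2031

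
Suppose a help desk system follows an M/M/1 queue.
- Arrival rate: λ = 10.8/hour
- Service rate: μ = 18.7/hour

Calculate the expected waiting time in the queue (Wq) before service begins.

First, compute utilization: ρ = λ/μ = 10.8/18.7 = 0.5775
For M/M/1: Wq = λ/(μ(μ-λ))
Wq = 10.8/(18.7 × (18.7-10.8))
Wq = 10.8/(18.7 × 7.90)
Wq = 0.07311 hours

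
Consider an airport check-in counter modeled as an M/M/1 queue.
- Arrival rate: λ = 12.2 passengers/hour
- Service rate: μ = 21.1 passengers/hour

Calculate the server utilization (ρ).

Server utilization: ρ = λ/μ
ρ = 12.2/21.1 = 0.5782
The server is busy 57.82% of the time.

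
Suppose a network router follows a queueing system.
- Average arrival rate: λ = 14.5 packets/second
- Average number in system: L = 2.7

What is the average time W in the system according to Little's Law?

Little's Law: L = λW, so W = L/λ
W = 2.7/14.5 = 0.1862 seconds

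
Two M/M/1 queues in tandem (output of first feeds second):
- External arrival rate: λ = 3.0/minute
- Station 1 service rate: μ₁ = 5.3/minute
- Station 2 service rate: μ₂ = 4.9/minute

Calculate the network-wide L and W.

By Jackson's theorem, each station behaves as independent M/M/1.
Station 1: ρ₁ = 3.0/5.3 = 0.5660, L₁ = ρ₁/(1-ρ₁) = λ/(μ₁-λ) = 3.0/2.30 = 1.30435
Station 2: ρ₂ = 3.0/4.9 = 0.6122, L₂ = ρ₂/(1-ρ₂) = λ/(μ₂-λ) = 3.0/1.90 = 1.57895
Total: L = L₁ + L₂ = 1.30435 + 1.57895 = 2.8833
W = L/λ = 2.8833/3.0 = 0.9611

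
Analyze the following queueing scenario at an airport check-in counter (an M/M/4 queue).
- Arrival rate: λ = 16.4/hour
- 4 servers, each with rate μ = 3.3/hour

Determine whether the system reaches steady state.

Stability requires ρ = λ/(cμ) < 1
ρ = 16.4/(4 × 3.3) = 16.4/13.20 = 1.2424
Since 1.2424 ≥ 1, the system is UNSTABLE.
Need c > λ/μ = 16.4/3.3 = 4.97.
Minimum servers needed: c = 5.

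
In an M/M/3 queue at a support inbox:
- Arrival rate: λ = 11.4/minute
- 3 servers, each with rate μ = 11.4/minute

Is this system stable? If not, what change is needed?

Stability requires ρ = λ/(cμ) < 1
ρ = 11.4/(3 × 11.4) = 11.4/34.20 = 0.3333
Since 0.3333 < 1, the system is STABLE.
The servers are busy 33.33% of the time.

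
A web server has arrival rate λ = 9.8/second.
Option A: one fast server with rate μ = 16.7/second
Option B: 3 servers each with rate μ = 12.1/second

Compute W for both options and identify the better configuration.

Option A: single server μ = 16.7 (M/M/1)
  ρ_A = 9.8/16.7 = 0.5868
  W_A = 1/(μ-λ) = 1/(16.7-9.8) = 1/6.90 = 0.1449

Option B: 3 servers μ = 12.1 (M/M/3)
  ρ_B = λ/(cμ) = 9.8/(3×12.1) = 0.2700
  Offered load a = λ/μ = cρ = 9.8/12.1 = 0.8099
  P₀ = [ Σₙ₌₀^2 aⁿ/n! + a^3/(3!(1-ρ)) ]⁻¹
  Σ = a^0/0! + a^1/1! + a^2/2! = 1.0000 + 0.8099 + 0.3280 = 2.1379
  a^3/(3!(1-ρ)) = 0.5313/(6 × 0.7300) = 0.1213
  P₀ = 1/(2.1379 + 0.1213) = 0.4426
  Lq = P₀·a^3·ρ / (3!(1-ρ)²) = 0.44264 × 0.53128 × 0.26997 / (6 × 0.53294) = 0.01985
  Wq_B = Lq/λ = 0.01985/9.8 = 0.002026
  W_B = Wq_B + 1/μ = 0.002026 + 0.08264 = 0.08467

Since W_B = 0.08467 < W_A = 0.1449, Option B (multiple servers) has the shorter time in system.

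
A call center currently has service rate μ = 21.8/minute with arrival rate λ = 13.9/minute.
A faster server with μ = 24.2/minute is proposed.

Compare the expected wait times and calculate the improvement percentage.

System 1: ρ₁ = 13.9/21.8 = 0.6376, W₁ = 1/(21.8-13.9) = 0.12658
System 2: ρ₂ = 13.9/24.2 = 0.5744, W₂ = 1/(24.2-13.9) = 0.097087
Improvement: (W₁-W₂)/W₁ = (0.12658-0.097087)/0.12658 = 23.30%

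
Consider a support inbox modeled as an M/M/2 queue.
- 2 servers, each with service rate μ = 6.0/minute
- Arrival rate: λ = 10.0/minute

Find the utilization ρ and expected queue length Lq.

Traffic intensity: ρ = λ/(cμ) = 10.0/(2×6.0) = 0.8333
Since ρ = 0.8333 < 1, system is stable.
Offered load a = λ/μ = cρ = 10.0/6.0 = 1.6667
P₀ = [ Σₙ₌₀^1 aⁿ/n! + a^2/(2!(1-ρ)) ]⁻¹
Σ = a^0/0! + a^1/1! = 1.0000 + 1.6667 = 2.6667
a^2/(2!(1-ρ)) = 2.77778/(2 × 0.166667) = 8.3333
P₀ = 1/(2.6667 + 8.3333) = 0.09091
Lq = P₀·a^2·ρ / (2!(1-ρ)²) = 0.090909 × 2.7778 × 0.83333 / (2 × 0.027778) = 3.7879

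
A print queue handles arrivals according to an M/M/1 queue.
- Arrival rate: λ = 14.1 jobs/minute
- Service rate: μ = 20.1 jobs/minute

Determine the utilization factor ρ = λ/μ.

Server utilization: ρ = λ/μ
ρ = 14.1/20.1 = 0.7015
The server is busy 70.15% of the time.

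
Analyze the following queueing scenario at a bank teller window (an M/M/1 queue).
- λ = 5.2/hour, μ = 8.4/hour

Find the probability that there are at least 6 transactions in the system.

ρ = λ/μ = 5.2/8.4 = 0.61905
P(N ≥ n) = ρⁿ
P(N ≥ 6) = 0.61905^6
P(N ≥ 6) = 0.05628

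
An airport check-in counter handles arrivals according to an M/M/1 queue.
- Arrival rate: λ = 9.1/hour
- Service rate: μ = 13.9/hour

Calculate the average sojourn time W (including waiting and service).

First, compute utilization: ρ = λ/μ = 9.1/13.9 = 0.6547
For M/M/1: W = 1/(μ-λ)
W = 1/(13.9-9.1) = 1/4.80
W = 0.2083 hours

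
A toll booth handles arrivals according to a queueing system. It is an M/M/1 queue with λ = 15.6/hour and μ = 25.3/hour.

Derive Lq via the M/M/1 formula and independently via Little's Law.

Method 1 (direct): Lq = λ²/(μ(μ-λ)) = 243.36/(25.3 × 9.70) = 0.9916

Method 2 (Little's Law):
W = 1/(μ-λ) = 1/9.70 = 0.103093
Wq = W - 1/μ = 0.103093 - 0.0395257 = 0.063567
Lq = λWq = 15.6 × 0.063567 = 0.9916 ✔ (matches Method 1)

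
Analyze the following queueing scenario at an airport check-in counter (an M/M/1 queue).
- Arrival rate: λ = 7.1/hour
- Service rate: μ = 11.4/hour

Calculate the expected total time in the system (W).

First, compute utilization: ρ = λ/μ = 7.1/11.4 = 0.6228
For M/M/1: W = 1/(μ-λ)
W = 1/(11.4-7.1) = 1/4.30
W = 0.2326 hours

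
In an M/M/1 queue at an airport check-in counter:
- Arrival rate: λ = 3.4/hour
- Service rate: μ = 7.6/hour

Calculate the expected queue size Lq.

ρ = λ/μ = 3.4/7.6 = 0.4474
For M/M/1: Lq = λ²/(μ(μ-λ))
Lq = 11.56/(7.6 × 4.20)
Lq = 0.3622 passengers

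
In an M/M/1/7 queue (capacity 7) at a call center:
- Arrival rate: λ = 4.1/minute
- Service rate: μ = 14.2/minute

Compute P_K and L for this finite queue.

ρ = λ/μ = 4.1/14.2 = 0.288732
P₀ = (1-ρ)/(1-ρ^(K+1)) = (1-0.288732)/(1-0.288732^8) = 0.7113/1.0000 = 0.7113
P_K = P₀×ρ^K = 0.7113 × 0.288732^7 = 0.7113 × 0.0001673 = 0.0001190
Blocking probability P_7 = 0.0001190 (0.01190%)
L = ρ[1 - (K+1)ρ^K + Kρ^(K+1)] / [(1-ρ)(1-ρ^(K+1))]
L = 0.288732 × (1 - 8×0.0001673 + 7×0.00004830) / ((1 - 0.288732) × (1 - 0.00004830)) = 0.4056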